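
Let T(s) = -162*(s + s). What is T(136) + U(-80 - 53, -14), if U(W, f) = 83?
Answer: -43981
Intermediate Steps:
T(s) = -324*s
T(136) + U(-80 - 53, -14) = -324*136 + 83 = -44064 + 83 = -43981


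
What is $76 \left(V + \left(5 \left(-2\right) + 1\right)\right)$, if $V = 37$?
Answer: $2128$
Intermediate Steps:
$76 \left(V + \left(5 \left(-2\right) + 1\right)\right) = 76 \left(37 + \left(5 \left(-2\right) + 1\right)\right) = 76 \left(37 + \left(-10 + 1\right)\right) = 76 \left(37 - 9\right) = 76 \cdot 28 = 2128$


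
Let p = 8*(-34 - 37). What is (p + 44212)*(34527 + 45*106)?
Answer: 1715078268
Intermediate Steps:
p = -568 (p = 8*(-71) = -568)
(p + 44212)*(34527 + 45*106) = (-568 + 44212)*(34527 + 45*106) = 43644*(34527 + 4770) = 43644*39297 = 1715078268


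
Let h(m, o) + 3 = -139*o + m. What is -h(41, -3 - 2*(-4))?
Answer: 657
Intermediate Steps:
h(m, o) = -3 + m - 139*o (h(m, o) = -3 + (-139*o + m) = -3 + (m - 139*o) = -3 + m - 139*o)
-h(41, -3 - 2*(-4)) = -(-3 + 41 - 139*(-3 - 2*(-4))) = -(-3 + 41 - 139*(-3 + 8)) = -(-3 + 41 - 139*5) = -(-3 + 41 - 695) = -1*(-657) = 657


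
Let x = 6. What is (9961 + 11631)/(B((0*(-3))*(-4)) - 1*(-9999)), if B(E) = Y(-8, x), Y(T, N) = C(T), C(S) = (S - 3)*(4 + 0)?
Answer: 21592/9955 ≈ 2.1690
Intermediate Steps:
C(S) = -12 + 4*S (C(S) = (-3 + S)*4 = -12 + 4*S)
Y(T, N) = -12 + 4*T
B(E) = -44 (B(E) = -12 + 4*(-8) = -12 - 32 = -44)
(9961 + 11631)/(B((0*(-3))*(-4)) - 1*(-9999)) = (9961 + 11631)/(-44 - 1*(-9999)) = 21592/(-44 + 9999) = 21592/9955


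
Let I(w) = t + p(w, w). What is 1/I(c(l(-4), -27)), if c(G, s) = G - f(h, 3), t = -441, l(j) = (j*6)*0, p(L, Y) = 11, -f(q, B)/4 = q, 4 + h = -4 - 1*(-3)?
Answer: -1/430 ≈ -0.0023256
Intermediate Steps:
h = -5 (h = -4 + (-4 - 1*(-3)) = -4 + (-4 + 3) = -4 - 1 = -5)
f(q, B) = -4*q
l(j) = 0 (l(j) = (6*j)*0 = 0)
c(G, s) = -20 + G (c(G, s) = G - (-4)*(-5) = G - 1*20 = G - 20 = -20 + G)
I(w) = -430 (I(w) = -441 + 11 = -430)
1/I(c(l(-4), -27)) = 1/(-430) = -1/430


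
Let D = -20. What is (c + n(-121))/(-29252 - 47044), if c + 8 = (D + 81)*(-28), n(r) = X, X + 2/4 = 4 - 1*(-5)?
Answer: 3415/152592 ≈ 0.022380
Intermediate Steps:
X = 17/2 (X = -½ + (4 - 1*(-5)) = -½ + (4 + 5) = -½ + 9 = 17/2 ≈ 8.5000)
n(r) = 17/2
c = -1716 (c = -8 + (-20 + 81)*(-28) = -8 + 61*(-28) = -8 - 1708 = -1716)
(c + n(-121))/(-29252 - 47044) = (-1716 + 17/2)/(-29252 - 47044) = -3415/2/(-76296) = -3415/2*(-1/76296) = 3415/152592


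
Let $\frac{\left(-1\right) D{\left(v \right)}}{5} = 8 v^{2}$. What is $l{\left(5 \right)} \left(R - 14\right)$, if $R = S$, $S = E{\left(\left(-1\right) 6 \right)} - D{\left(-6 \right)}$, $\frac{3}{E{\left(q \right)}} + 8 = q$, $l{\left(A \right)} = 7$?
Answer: $\frac{19961}{2} \approx 9980.5$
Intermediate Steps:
$E{\left(q \right)} = \frac{3}{-8 + q}$
$D{\left(v \right)} = - 40 v^{2}$ ($D{\left(v \right)} = - 5 \cdot 8 v^{2} = - 40 v^{2}$)
$S = \frac{20157}{14}$ ($S = \frac{3}{-8 - 6} - - 40 \left(-6\right)^{2} = \frac{3}{-8 - 6} - \left(-40\right) 36 = \frac{3}{-14} - -1440 = 3 \left(- \frac{1}{14}\right) + 1440 = - \frac{3}{14} + 1440 = \frac{20157}{14} \approx 1439.8$)
$R = \frac{20157}{14} \approx 1439.8$
$l{\left(5 \right)} \left(R - 14\right) = 7 \left(\frac{20157}{14} - 14\right) = 7 \cdot \frac{19961}{14} = \frac{19961}{2}$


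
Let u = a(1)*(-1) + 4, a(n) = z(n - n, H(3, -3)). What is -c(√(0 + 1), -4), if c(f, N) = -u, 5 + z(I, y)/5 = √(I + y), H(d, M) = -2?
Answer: 29 - 5*I*√2 ≈ 29.0 - 7.0711*I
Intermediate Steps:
z(I, y) = -25 + 5*√(I + y)
a(n) = -25 + 5*I*√2 (a(n) = -25 + 5*√((n - n) - 2) = -25 + 5*√(0 - 2) = -25 + 5*√(-2) = -25 + 5*(I*√2) = -25 + 5*I*√2)
u = 29 - 5*I*√2 (u = (-25 + 5*I*√2)*(-1) + 4 = (25 - 5*I*√2) + 4 = 29 - 5*I*√2 ≈ 29.0 - 7.0711*I)
c(f, N) = -29 + 5*I*√2 (c(f, N) = -(29 - 5*I*√2) = -29 + 5*I*√2)
-c(√(0 + 1), -4) = -(-29 + 5*I*√2) = 29 - 5*I*√2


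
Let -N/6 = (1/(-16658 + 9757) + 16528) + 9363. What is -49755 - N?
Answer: 728683485/6901 ≈ 1.0559e+5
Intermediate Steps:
N = -1072042740/6901 (N = -6*((1/(-16658 + 9757) + 16528) + 9363) = -6*((1/(-6901) + 16528) + 9363) = -6*((-1/6901 + 16528) + 9363) = -6*(114059727/6901 + 9363) = -6*178673790/6901 = -1072042740/6901 ≈ -1.5535e+5)
-49755 - N = -49755 - 1*(-1072042740/6901) = -49755 + 1072042740/6901 = 728683485/6901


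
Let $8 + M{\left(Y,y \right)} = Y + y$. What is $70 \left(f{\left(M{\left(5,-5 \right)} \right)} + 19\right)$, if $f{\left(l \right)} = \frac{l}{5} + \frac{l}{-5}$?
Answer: $1330$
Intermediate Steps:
$M{\left(Y,y \right)} = -8 + Y + y$ ($M{\left(Y,y \right)} = -8 + \left(Y + y\right) = -8 + Y + y$)
$f{\left(l \right)} = 0$ ($f{\left(l \right)} = l \frac{1}{5} + l \left(- \frac{1}{5}\right) = \frac{l}{5} - \frac{l}{5} = 0$)
$70 \left(f{\left(M{\left(5,-5 \right)} \right)} + 19\right) = 70 \left(0 + 19\right) = 70 \cdot 19 = 1330$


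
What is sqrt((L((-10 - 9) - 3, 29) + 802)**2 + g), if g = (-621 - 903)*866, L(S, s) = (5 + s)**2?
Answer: 2*sqrt(628495) ≈ 1585.6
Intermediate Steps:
g = -1319784 (g = -1524*866 = -1319784)
sqrt((L((-10 - 9) - 3, 29) + 802)**2 + g) = sqrt(((5 + 29)**2 + 802)**2 - 1319784) = sqrt((34**2 + 802)**2 - 1319784) = sqrt((1156 + 802)**2 - 1319784) = sqrt(1958**2 - 1319784) = sqrt(3833764 - 1319784) = sqrt(2513980) = 2*sqrt(628495)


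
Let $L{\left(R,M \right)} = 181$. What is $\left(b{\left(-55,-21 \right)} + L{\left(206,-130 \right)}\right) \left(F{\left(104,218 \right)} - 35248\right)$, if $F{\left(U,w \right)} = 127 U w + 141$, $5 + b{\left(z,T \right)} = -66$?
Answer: $312866070$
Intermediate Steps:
$b{\left(z,T \right)} = -71$ ($b{\left(z,T \right)} = -5 - 66 = -71$)
$F{\left(U,w \right)} = 141 + 127 U w$ ($F{\left(U,w \right)} = 127 U w + 141 = 141 + 127 U w$)
$\left(b{\left(-55,-21 \right)} + L{\left(206,-130 \right)}\right) \left(F{\left(104,218 \right)} - 35248\right) = \left(-71 + 181\right) \left(\left(141 + 127 \cdot 104 \cdot 218\right) - 35248\right) = 110 \left(\left(141 + 2879344\right) - 35248\right) = 110 \left(2879485 - 35248\right) = 110 \cdot 2844237 = 312866070$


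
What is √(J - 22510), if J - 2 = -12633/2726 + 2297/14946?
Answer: I*√1057326972958401/216717 ≈ 150.04*I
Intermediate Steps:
J = -537583/216717 (J = 2 + (-12633/2726 + 2297/14946) = 2 - 971017/216717 = -537583/216717 ≈ -2.4806)
√(J - 22510) = √(-537583/216717 - 22510) = √(-4878837253/216717) = I*√1057326972958401/216717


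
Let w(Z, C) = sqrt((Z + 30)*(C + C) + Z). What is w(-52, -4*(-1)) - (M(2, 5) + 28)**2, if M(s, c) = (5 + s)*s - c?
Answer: -1369 + 2*I*sqrt(57) ≈ -1369.0 + 15.1*I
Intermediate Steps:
M(s, c) = -c + s*(5 + s) (M(s, c) = s*(5 + s) - c = -c + s*(5 + s))
w(Z, C) = sqrt(Z + 2*C*(30 + Z)) (w(Z, C) = sqrt((30 + Z)*(2*C) + Z) = sqrt(2*C*(30 + Z) + Z) = sqrt(Z + 2*C*(30 + Z)))
w(-52, -4*(-1)) - (M(2, 5) + 28)**2 = sqrt(-52 + 60*(-4*(-1)) + 2*(-4*(-1))*(-52)) - ((2**2 - 1*5 + 5*2) + 28)**2 = sqrt(-52 + 60*4 + 2*4*(-52)) - ((4 - 5 + 10) + 28)**2 = sqrt(-52 + 240 - 416) - (9 + 28)**2 = sqrt(-228) - 1*37**2 = 2*I*sqrt(57) - 1*1369 = 2*I*sqrt(57) - 1369 = -1369 + 2*I*sqrt(57)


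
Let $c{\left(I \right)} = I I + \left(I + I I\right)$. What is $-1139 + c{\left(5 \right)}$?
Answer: $-1084$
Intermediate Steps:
$c{\left(I \right)} = I + 2 I^{2}$ ($c{\left(I \right)} = I^{2} + \left(I + I^{2}\right) = I + 2 I^{2}$)
$-1139 + c{\left(5 \right)} = -1139 + 5 \left(1 + 2 \cdot 5\right) = -1139 + 5 \left(1 + 10\right) = -1139 + 5 \cdot 11 = -1139 + 55 = -1084$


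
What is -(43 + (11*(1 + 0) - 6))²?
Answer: -2304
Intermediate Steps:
-(43 + (11*(1 + 0) - 6))² = -(43 + (11*1 - 6))² = -(43 + (11 - 6))² = -(43 + 5)² = -1*48² = -1*2304 = -2304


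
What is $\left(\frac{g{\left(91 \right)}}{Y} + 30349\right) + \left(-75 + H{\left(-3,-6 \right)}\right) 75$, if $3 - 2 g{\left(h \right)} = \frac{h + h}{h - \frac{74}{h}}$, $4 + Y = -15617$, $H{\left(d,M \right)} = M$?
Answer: $\frac{6223928695697}{256403094} \approx 24274.0$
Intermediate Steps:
$Y = -15621$ ($Y = -4 - 15617 = -15621$)
$g{\left(h \right)} = \frac{3}{2} - \frac{h}{h - \frac{74}{h}}$ ($g{\left(h \right)} = \frac{3}{2} - \frac{\left(h + h\right) \frac{1}{h - \frac{74}{h}}}{2} = \frac{3}{2} - \frac{2 h \frac{1}{h - \frac{74}{h}}}{2} = \frac{3}{2} - \frac{h}{h - \frac{74}{h}}$)
$\left(\frac{g{\left(91 \right)}}{Y} + 30349\right) + \left(-75 + H{\left(-3,-6 \right)}\right) 75 = \left(\frac{\frac{1}{2} \frac{1}{-74 + 91^{2}} \left(-222 + 91^{2}\right)}{-15621} + 30349\right) + \left(-75 - 6\right) 75 = \left(\frac{-222 + 8281}{2 \left(-74 + 8281\right)} \left(- \frac{1}{15621}\right) + 30349\right) - 6075 = \left(\frac{1}{2} \cdot \frac{1}{8207} \cdot 8059 \left(- \frac{1}{15621}\right) + 30349\right) - 6075 = \left(\frac{8059}{16414} \left(- \frac{1}{15621}\right) + 30349\right) - 6075 = \left(- \frac{8059}{256403094} + 30349\right) - 6075 = \frac{7781577491747}{256403094} - 6075 = \frac{6223928695697}{256403094}$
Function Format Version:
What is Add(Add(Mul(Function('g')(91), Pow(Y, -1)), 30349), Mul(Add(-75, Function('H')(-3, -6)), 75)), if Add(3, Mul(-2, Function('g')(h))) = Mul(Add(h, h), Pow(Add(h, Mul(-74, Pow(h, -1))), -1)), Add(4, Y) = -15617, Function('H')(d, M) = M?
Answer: Rational(6223928695697, 256403094) ≈ 24274.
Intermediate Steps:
Y = -15621 (Y = Add(-4, -15617) = -15621)
Function('g')(h) = Add(Rational(3, 2), Mul(-1, h, Pow(Add(h, Mul(-74, Pow(h, -1))), -1))) (Function('g')(h) = Add(Rational(3, 2), Mul(Rational(-1, 2), Mul(Add(h, h), Pow(Add(h, Mul(-74, Pow(h, -1))), -1)))) = Add(Rational(3, 2), Mul(Rational(-1, 2), Mul(Mul(2, h), Pow(Add(h, Mul(-74, Pow(h, -1))), -1)))) = Add(Rational(3, 2), Mul(Rational(-1, 2), Mul(2, h, Pow(Add(h, Mul(-74, Pow(h, -1))), -1)))) = Add(Rational(3, 2), Mul(-1, h, Pow(Add(h, Mul(-74, Pow(h, -1))), -1))))
Add(Add(Mul(Function('g')(91), Pow(Y, -1)), 30349), Mul(Add(-75, Function('H')(-3, -6)), 75)) = Add(Add(Mul(Mul(Rational(1, 2), Pow(Add(-74, Pow(91, 2)), -1), Add(-222, Pow(91, 2))), Pow(-15621, -1)), 30349), Mul(Add(-75, -6), 75)) = Add(Add(Mul(Mul(Rational(1, 2), Pow(Add(-74, 8281), -1), Add(-222, 8281)), Rational(-1, 15621)), 30349), Mul(-81, 75)) = Add(Add(Mul(Mul(Rational(1, 2), Pow(8207, -1), 8059), Rational(-1, 15621)), 30349), -6075) = Add(Add(Mul(Mul(Rational(1, 2), Rational(1, 8207), 8059), Rational(-1, 15621)), 30349), -6075) = Add(Add(Mul(Rational(8059, 16414), Rational(-1, 15621)), 30349), -6075) = Add(Add(Rational(-8059, 256403094), 30349), -6075) = Add(Rational(7781577491747, 256403094), -6075) = Rational(6223928695697, 256403094)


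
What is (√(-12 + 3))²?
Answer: -9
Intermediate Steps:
(√(-12 + 3))² = (√(-9))² = (3*I)² = -9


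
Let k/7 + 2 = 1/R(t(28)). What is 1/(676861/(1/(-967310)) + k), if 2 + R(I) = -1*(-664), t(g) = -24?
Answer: -662/433434182017681 ≈ -1.5273e-12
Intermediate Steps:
R(I) = 662 (R(I) = -2 - 1*(-664) = -2 + 664 = 662)
k = -9261/662 (k = -14 + 7/662 = -9261/662 ≈ -13.989)
1/(676861/(1/(-967310)) + k) = 1/(676861/(1/(-967310)) - 9261/662) = 1/(676861/(-1/967310) - 9261/662) = 1/(676861*(-967310) - 9261/662) = 1/(-654734413910 - 9261/662) = 1/(-433434182017681/662) = -662/433434182017681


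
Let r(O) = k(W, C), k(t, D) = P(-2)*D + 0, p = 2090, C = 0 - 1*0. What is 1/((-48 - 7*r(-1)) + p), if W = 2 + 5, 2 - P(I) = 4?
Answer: 1/2042 ≈ 0.00048972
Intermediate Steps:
P(I) = -2 (P(I) = 2 - 1*4 = 2 - 4 = -2)
C = 0 (C = 0 + 0 = 0)
W = 7
k(t, D) = -2*D (k(t, D) = -2*D + 0 = -2*D)
r(O) = 0 (r(O) = -2*0 = 0)
1/((-48 - 7*r(-1)) + p) = 1/((-48 - 7*0) + 2090) = 1/((-48 + 0) + 2090) = 1/(-48 + 2090) = 1/2042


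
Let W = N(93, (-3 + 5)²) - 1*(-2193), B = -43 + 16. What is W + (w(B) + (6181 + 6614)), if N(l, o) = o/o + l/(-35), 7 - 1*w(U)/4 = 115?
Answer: 509402/35 ≈ 14554.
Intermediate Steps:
B = -27
w(U) = -432 (w(U) = 28 - 4*115 = 28 - 460 = -432)
N(l, o) = 1 - l/35 (N(l, o) = 1 + l*(-1/35) = 1 - l/35)
W = 76697/35 (W = (1 - 1/35*93) - 1*(-2193) = (1 - 93/35) + 2193 = -58/35 + 2193 = 76697/35 ≈ 2191.3)
W + (w(B) + (6181 + 6614)) = 76697/35 + (-432 + (6181 + 6614)) = 76697/35 + (-432 + 12795) = 76697/35 + 12363 = 509402/35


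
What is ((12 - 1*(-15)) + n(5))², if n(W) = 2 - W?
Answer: 576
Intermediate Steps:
((12 - 1*(-15)) + n(5))² = ((12 - 1*(-15)) + (2 - 1*5))² = ((12 + 15) + (2 - 5))² = (27 - 3)² = 24² = 576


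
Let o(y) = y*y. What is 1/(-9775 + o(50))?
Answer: -1/7275 ≈ -0.00013746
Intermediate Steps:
o(y) = y**2
1/(-9775 + o(50)) = 1/(-9775 + 50**2) = 1/(-9775 + 2500) = 1/(-7275) = -1/7275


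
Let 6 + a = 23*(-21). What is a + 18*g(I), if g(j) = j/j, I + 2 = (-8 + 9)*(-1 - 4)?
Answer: -471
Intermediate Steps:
a = -489 (a = -6 + 23*(-21) = -6 - 483 = -489)
I = -7 (I = -2 + (-8 + 9)*(-1 - 4) = -2 + 1*(-5) = -2 - 5 = -7)
g(j) = 1
a + 18*g(I) = -489 + 18*1 = -489 + 18 = -471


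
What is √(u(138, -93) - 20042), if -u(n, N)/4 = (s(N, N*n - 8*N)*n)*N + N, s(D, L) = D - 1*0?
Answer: I*√4793918 ≈ 2189.5*I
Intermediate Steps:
s(D, L) = D (s(D, L) = D + 0 = D)
u(n, N) = -4*N - 4*n*N² (u(n, N) = -4*((N*n)*N + N) = -4*(n*N² + N) = -4*(N + n*N²) = -4*N - 4*n*N²)
√(u(138, -93) - 20042) = √(-4*(-93)*(1 - 93*138) - 20042) = √(-4*(-93)*(1 - 12834) - 20042) = √(-4*(-93)*(-12833) - 20042) = √(-4773876 - 20042) = √(-4793918) = I*√4793918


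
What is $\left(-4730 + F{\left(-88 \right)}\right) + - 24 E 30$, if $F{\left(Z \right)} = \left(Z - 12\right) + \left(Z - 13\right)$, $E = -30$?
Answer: $16669$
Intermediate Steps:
$F{\left(Z \right)} = -25 + 2 Z$ ($F{\left(Z \right)} = \left(-12 + Z\right) + \left(Z - 13\right) = \left(-12 + Z\right) + \left(-13 + Z\right) = -25 + 2 Z$)
$\left(-4730 + F{\left(-88 \right)}\right) + - 24 E 30 = \left(-4730 + \left(-25 + 2 \left(-88\right)\right)\right) + \left(-24\right) \left(-30\right) 30 = \left(-4730 - 201\right) + 720 \cdot 30 = \left(-4730 - 201\right) + 21600 = -4931 + 21600 = 16669$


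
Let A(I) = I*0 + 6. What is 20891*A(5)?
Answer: 125346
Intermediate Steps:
A(I) = 6 (A(I) = 0 + 6 = 6)
20891*A(5) = 20891*6 = 125346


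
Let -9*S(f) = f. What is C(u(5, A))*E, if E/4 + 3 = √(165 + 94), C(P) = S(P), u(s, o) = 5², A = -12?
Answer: 100/3 - 100*√259/9 ≈ -145.48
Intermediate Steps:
u(s, o) = 25
S(f) = -f/9
C(P) = -P/9
E = -12 + 4*√259 (E = -12 + 4*√(165 + 94) = -12 + 4*√259 ≈ 52.374)
C(u(5, A))*E = (-⅑*25)*(-12 + 4*√259) = -25*(-12 + 4*√259)/9 = 100/3 - 100*√259/9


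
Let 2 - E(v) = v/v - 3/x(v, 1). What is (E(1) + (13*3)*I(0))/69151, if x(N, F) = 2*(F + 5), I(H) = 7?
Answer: 1097/276604 ≈ 0.0039660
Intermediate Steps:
x(N, F) = 10 + 2*F (x(N, F) = 2*(5 + F) = 10 + 2*F)
E(v) = 5/4 (E(v) = 2 - (v/v - 3/(10 + 2*1)) = 2 - (1 - 3/(10 + 2)) = 2 - (1 - 3/12) = 2 - (1 - 3*1/12) = 2 - (1 - 1/4) = 2 - 1*3/4 = 2 - 3/4 = 5/4)
(E(1) + (13*3)*I(0))/69151 = (5/4 + (13*3)*7)/69151 = (5/4 + 39*7)*(1/69151) = (5/4 + 273)*(1/69151) = (1097/4)*(1/69151) = 1097/276604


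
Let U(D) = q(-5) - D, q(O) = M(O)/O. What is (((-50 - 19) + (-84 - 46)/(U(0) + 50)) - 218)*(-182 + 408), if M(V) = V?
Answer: -3337342/51 ≈ -65438.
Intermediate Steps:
q(O) = 1 (q(O) = O/O = 1)
U(D) = 1 - D
(((-50 - 19) + (-84 - 46)/(U(0) + 50)) - 218)*(-182 + 408) = (((-50 - 19) + (-84 - 46)/((1 - 1*0) + 50)) - 218)*(-182 + 408) = ((-69 - 130/((1 + 0) + 50)) - 218)*226 = ((-69 - 130/(1 + 50)) - 218)*226 = ((-69 - 130/51) - 218)*226 = (-3649/51 - 218)*226 = -14767/51*226 = -3337342/51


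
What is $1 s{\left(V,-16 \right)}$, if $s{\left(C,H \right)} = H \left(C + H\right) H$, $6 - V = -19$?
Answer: $2304$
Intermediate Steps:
$V = 25$ ($V = 6 - -19 = 6 + 19 = 25$)
$s{\left(C,H \right)} = H^{2} \left(C + H\right)$
$1 s{\left(V,-16 \right)} = 1 \left(-16\right)^{2} \left(25 - 16\right) = 1 \cdot 256 \cdot 9 = 1 \cdot 2304 = 2304$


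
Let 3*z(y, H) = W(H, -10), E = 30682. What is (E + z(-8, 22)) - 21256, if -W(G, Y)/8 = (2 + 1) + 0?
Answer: 9418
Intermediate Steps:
W(G, Y) = -24 (W(G, Y) = -8*((2 + 1) + 0) = -8*(3 + 0) = -8*3 = -24)
z(y, H) = -8 (z(y, H) = (1/3)*(-24) = -8)
(E + z(-8, 22)) - 21256 = (30682 - 8) - 21256 = 30674 - 21256 = 9418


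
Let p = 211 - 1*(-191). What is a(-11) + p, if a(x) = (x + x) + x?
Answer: 369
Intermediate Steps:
a(x) = 3*x (a(x) = 2*x + x = 3*x)
p = 402 (p = 211 + 191 = 402)
a(-11) + p = 3*(-11) + 402 = -33 + 402 = 369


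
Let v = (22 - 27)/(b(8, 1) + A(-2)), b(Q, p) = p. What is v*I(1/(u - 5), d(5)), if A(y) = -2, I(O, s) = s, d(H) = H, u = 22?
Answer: 25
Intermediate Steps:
v = 5 (v = (22 - 27)/(1 - 2) = -5/(-1) = -5*(-1) = 5)
v*I(1/(u - 5), d(5)) = 5*5 = 25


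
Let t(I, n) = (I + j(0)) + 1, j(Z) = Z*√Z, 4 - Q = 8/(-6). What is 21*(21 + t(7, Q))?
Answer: 609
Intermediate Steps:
Q = 16/3 (Q = 4 - 8/(-6) = 4 - 8*(-1)/6 = 4 - 1*(-4/3) = 4 + 4/3 = 16/3 ≈ 5.3333)
j(Z) = Z^(3/2)
t(I, n) = 1 + I (t(I, n) = (I + 0^(3/2)) + 1 = (I + 0) + 1 = I + 1 = 1 + I)
21*(21 + t(7, Q)) = 21*(21 + (1 + 7)) = 21*(21 + 8) = 21*29 = 609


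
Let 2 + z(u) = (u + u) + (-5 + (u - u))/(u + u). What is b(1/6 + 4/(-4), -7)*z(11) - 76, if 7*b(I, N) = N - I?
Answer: -28773/308 ≈ -93.419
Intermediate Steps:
z(u) = -2 + 2*u - 5/(2*u) (z(u) = -2 + ((u + u) + (-5 + (u - u))/(u + u)) = -2 + (2*u + (-5 + 0)/((2*u))) = -2 + (2*u - 5/(2*u)) = -2 + 2*u - 5/(2*u))
b(I, N) = -I/7 + N/7 (b(I, N) = (N - I)/7 = -I/7 + N/7)
b(1/6 + 4/(-4), -7)*z(11) - 76 = (-(1/6 + 4/(-4))/7 + (⅐)*(-7))*(-2 + 2*11 - 5/2/11) - 76 = (-(1*(⅙) + 4*(-¼))/7 - 1)*(-2 + 22 - 5/2*1/11) - 76 = (-(⅙ - 1)/7 - 1)*(-2 + 22 - 5/22) - 76 = (-⅐*(-⅚) - 1)*(435/22) - 76 = (5/42 - 1)*(435/22) - 76 = -37/42*435/22 - 76 = -5365/308 - 76 = -28773/308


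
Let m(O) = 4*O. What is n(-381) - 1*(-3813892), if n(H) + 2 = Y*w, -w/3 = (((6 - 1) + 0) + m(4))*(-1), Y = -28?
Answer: 3812126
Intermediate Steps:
w = 63 (w = -3*(((6 - 1) + 0) + 4*4)*(-1) = -3*((5 + 0) + 16)*(-1) = -3*(5 + 16)*(-1) = -63*(-1) = -3*(-21) = 63)
n(H) = -1766 (n(H) = -2 - 28*63 = -2 - 1764 = -1766)
n(-381) - 1*(-3813892) = -1766 - 1*(-3813892) = -1766 + 3813892 = 3812126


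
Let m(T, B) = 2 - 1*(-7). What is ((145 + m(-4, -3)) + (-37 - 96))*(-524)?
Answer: -11004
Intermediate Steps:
m(T, B) = 9 (m(T, B) = 2 + 7 = 9)
((145 + m(-4, -3)) + (-37 - 96))*(-524) = ((145 + 9) + (-37 - 96))*(-524) = (154 - 133)*(-524) = 21*(-524) = -11004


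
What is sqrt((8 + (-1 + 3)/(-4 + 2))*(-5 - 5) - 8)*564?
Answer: 564*I*sqrt(78) ≈ 4981.1*I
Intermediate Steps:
sqrt((8 + (-1 + 3)/(-4 + 2))*(-5 - 5) - 8)*564 = sqrt((8 + 2/(-2))*(-10) - 8)*564 = sqrt((8 + 2*(-1/2))*(-10) - 8)*564 = sqrt((8 - 1)*(-10) - 8)*564 = sqrt(7*(-10) - 8)*564 = sqrt(-70 - 8)*564 = sqrt(-78)*564 = (I*sqrt(78))*564 = 564*I*sqrt(78)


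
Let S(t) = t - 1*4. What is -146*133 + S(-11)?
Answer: -19433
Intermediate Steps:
S(t) = -4 + t (S(t) = t - 4 = -4 + t)
-146*133 + S(-11) = -146*133 + (-4 - 11) = -19418 - 15 = -19433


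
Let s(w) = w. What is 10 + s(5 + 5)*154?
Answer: 1550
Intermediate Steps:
10 + s(5 + 5)*154 = 10 + (5 + 5)*154 = 10 + 10*154 = 10 + 1540 = 1550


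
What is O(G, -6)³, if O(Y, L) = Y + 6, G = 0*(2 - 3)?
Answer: 216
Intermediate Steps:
G = 0 (G = 0*(-1) = 0)
O(Y, L) = 6 + Y
O(G, -6)³ = (6 + 0)³ = 6³ = 216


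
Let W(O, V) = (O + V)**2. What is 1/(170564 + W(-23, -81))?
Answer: 1/181380 ≈ 5.5133e-6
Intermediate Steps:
1/(170564 + W(-23, -81)) = 1/(170564 + (-23 - 81)**2) = 1/(170564 + (-104)**2) = 1/(170564 + 10816) = 1/181380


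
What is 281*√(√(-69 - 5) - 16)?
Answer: 281*√(-16 + I*√74) ≈ 292.42 + 1161.4*I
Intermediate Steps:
281*√(√(-69 - 5) - 16) = 281*√(√(-74) - 16) = 281*√(I*√74 - 16) = 281*√(-16 + I*√74)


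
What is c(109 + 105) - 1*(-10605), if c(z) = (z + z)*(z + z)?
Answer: 193789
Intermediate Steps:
c(z) = 4*z² (c(z) = (2*z)*(2*z) = 4*z²)
c(109 + 105) - 1*(-10605) = 4*(109 + 105)² - 1*(-10605) = 4*214² + 10605 = 4*45796 + 10605 = 183184 + 10605 = 193789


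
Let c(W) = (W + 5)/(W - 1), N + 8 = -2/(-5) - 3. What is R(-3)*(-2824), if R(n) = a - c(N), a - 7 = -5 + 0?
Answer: -124256/29 ≈ -4284.7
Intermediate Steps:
N = -53/5 (N = -8 + (-2/(-5) - 3) = -8 + (-2*(-⅕) - 3) = -8 + (⅖ - 3) = -8 - 13/5 = -53/5 ≈ -10.600)
c(W) = (5 + W)/(-1 + W)
a = 2 (a = 7 + (-5 + 0) = 7 - 5 = 2)
R(n) = 44/29 (R(n) = 2 - (5 - 53/5)/(-1 - 53/5) = 2 - (-28)/((-58/5)*5) = 2 - (-5)*(-28)/(58*5) = 2 - 1*14/29 = 2 - 14/29 = 44/29)
R(-3)*(-2824) = (44/29)*(-2824) = -124256/29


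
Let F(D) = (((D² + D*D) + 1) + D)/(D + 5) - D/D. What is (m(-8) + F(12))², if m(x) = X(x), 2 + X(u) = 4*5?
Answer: 348100/289 ≈ 1204.5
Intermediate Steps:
X(u) = 18 (X(u) = -2 + 4*5 = -2 + 20 = 18)
m(x) = 18
F(D) = -1 + (1 + D + 2*D²)/(5 + D) (F(D) = (((D² + D²) + 1) + D)/(5 + D) - 1*1 = ((2*D² + 1) + D)/(5 + D) - 1 = ((1 + 2*D²) + D)/(5 + D) - 1 = (1 + D + 2*D²)/(5 + D) - 1 = -1 + (1 + D + 2*D²)/(5 + D))
(m(-8) + F(12))² = (18 + 2*(-2 + 12²)/(5 + 12))² = (18 + 2*(-2 + 144)/17)² = (18 + 2*(1/17)*142)² = (18 + 284/17)² = (590/17)² = 348100/289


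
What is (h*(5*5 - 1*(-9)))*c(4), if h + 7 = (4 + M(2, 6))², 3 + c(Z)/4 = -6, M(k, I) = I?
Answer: -113832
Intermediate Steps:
c(Z) = -36 (c(Z) = -12 + 4*(-6) = -12 - 24 = -36)
h = 93 (h = -7 + (4 + 6)² = -7 + 10² = -7 + 100 = 93)
(h*(5*5 - 1*(-9)))*c(4) = (93*(5*5 - 1*(-9)))*(-36) = (93*(25 + 9))*(-36) = (93*34)*(-36) = 3162*(-36) = -113832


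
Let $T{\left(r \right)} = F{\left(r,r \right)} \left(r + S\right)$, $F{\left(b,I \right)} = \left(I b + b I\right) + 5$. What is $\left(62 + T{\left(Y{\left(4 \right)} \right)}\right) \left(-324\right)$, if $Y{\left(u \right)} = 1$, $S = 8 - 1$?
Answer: $-38232$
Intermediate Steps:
$F{\left(b,I \right)} = 5 + 2 I b$ ($F{\left(b,I \right)} = \left(I b + I b\right) + 5 = 2 I b + 5 = 5 + 2 I b$)
$S = 7$
$T{\left(r \right)} = \left(5 + 2 r^{2}\right) \left(7 + r\right)$ ($T{\left(r \right)} = \left(5 + 2 r r\right) \left(r + 7\right) = \left(5 + 2 r^{2}\right) \left(7 + r\right)$)
$\left(62 + T{\left(Y{\left(4 \right)} \right)}\right) \left(-324\right) = \left(62 + \left(5 + 2 \cdot 1^{2}\right) \left(7 + 1\right)\right) \left(-324\right) = \left(62 + \left(5 + 2 \cdot 1\right) 8\right) \left(-324\right) = \left(62 + \left(5 + 2\right) 8\right) \left(-324\right) = \left(62 + 7 \cdot 8\right) \left(-324\right) = \left(62 + 56\right) \left(-324\right) = 118 \left(-324\right) = -38232$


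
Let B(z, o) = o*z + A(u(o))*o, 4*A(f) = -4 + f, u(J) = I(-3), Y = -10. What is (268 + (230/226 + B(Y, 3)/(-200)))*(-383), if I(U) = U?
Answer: -9320355939/90400 ≈ -1.0310e+5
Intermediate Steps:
u(J) = -3
A(f) = -1 + f/4 (A(f) = (-4 + f)/4 = -1 + f/4)
B(z, o) = -7*o/4 + o*z (B(z, o) = o*z + (-1 + (¼)*(-3))*o = o*z + (-1 - ¾)*o = o*z - 7*o/4 = -7*o/4 + o*z)
(268 + (230/226 + B(Y, 3)/(-200)))*(-383) = (268 + (230/226 + ((¼)*3*(-7 + 4*(-10)))/(-200)))*(-383) = (268 + (230*(1/226) + ((¼)*3*(-7 - 40))*(-1/200)))*(-383) = (268 + (115/113 + ((¼)*3*(-47))*(-1/200)))*(-383) = (268 + (115/113 - 141/4*(-1/200)))*(-383) = (268 + (115/113 + 141/800))*(-383) = (268 + 107933/90400)*(-383) = (24335133/90400)*(-383) = -9320355939/90400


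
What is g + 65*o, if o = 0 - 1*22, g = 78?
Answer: -1352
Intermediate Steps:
o = -22 (o = 0 - 22 = -22)
g + 65*o = 78 + 65*(-22) = 78 - 1430 = -1352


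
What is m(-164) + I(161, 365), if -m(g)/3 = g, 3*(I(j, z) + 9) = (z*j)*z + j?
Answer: 21450835/3 ≈ 7.1503e+6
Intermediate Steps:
I(j, z) = -9 + j/3 + j*z²/3 (I(j, z) = -9 + ((z*j)*z + j)/3 = -9 + ((j*z)*z + j)/3 = -9 + (j*z² + j)/3 = -9 + (j + j*z²)/3 = -9 + (j/3 + j*z²/3) = -9 + j/3 + j*z²/3)
m(g) = -3*g
m(-164) + I(161, 365) = -3*(-164) + (-9 + (⅓)*161 + (⅓)*161*365²) = 492 + (-9 + 161/3 + (⅓)*161*133225) = 492 + (-9 + 161/3 + 21449225/3) = 492 + 21449359/3 = 21450835/3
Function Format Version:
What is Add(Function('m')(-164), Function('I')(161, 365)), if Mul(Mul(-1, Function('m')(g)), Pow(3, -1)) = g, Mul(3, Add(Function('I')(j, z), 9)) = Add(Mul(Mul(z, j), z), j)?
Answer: Rational(21450835, 3) ≈ 7.1503e+6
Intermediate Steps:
Function('I')(j, z) = Add(-9, Mul(Rational(1, 3), j), Mul(Rational(1, 3), j, Pow(z, 2))) (Function('I')(j, z) = Add(-9, Mul(Rational(1, 3), Add(Mul(Mul(z, j), z), j))) = Add(-9, Mul(Rational(1, 3), Add(Mul(Mul(j, z), z), j))) = Add(-9, Mul(Rational(1, 3), Add(Mul(j, Pow(z, 2)), j))) = Add(-9, Mul(Rational(1, 3), Add(j, Mul(j, Pow(z, 2))))) = Add(-9, Add(Mul(Rational(1, 3), j), Mul(Rational(1, 3), j, Pow(z, 2)))) = Add(-9, Mul(Rational(1, 3), j), Mul(Rational(1, 3), j, Pow(z, 2))))
Function('m')(g) = Mul(-3, g)
Add(Function('m')(-164), Function('I')(161, 365)) = Add(Mul(-3, -164), Add(-9, Mul(Rational(1, 3), 161), Mul(Rational(1, 3), 161, Pow(365, 2)))) = Add(492, Add(-9, Rational(161, 3), Mul(Rational(1, 3), 161, 133225))) = Add(492, Add(-9, Rational(161, 3), Rational(21449225, 3))) = Add(492, Rational(21449359, 3)) = Rational(21450835, 3)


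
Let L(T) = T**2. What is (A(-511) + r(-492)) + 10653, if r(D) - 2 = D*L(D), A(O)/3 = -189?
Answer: -119085400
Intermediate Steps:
A(O) = -567 (A(O) = 3*(-189) = -567)
r(D) = 2 + D**3 (r(D) = 2 + D*D**2 = 2 + D**3)
(A(-511) + r(-492)) + 10653 = (-567 + (2 + (-492)**3)) + 10653 = (-567 + (2 - 119095488)) + 10653 = (-567 - 119095486) + 10653 = -119096053 + 10653 = -119085400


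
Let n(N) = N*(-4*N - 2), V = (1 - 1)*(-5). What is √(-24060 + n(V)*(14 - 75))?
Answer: 2*I*√6015 ≈ 155.11*I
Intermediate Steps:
V = 0 (V = 0*(-5) = 0)
n(N) = N*(-2 - 4*N)
√(-24060 + n(V)*(14 - 75)) = √(-24060 + (-2*0*(1 + 2*0))*(14 - 75)) = √(-24060 - 2*0*(1 + 0)*(-61)) = √(-24060 - 2*0*1*(-61)) = √(-24060 + 0*(-61)) = √(-24060 + 0) = √(-24060) = 2*I*√6015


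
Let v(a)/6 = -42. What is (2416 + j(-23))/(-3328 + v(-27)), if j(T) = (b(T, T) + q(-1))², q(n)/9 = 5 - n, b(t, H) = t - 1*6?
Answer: -3041/3580 ≈ -0.84944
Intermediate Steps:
b(t, H) = -6 + t (b(t, H) = t - 6 = -6 + t)
q(n) = 45 - 9*n (q(n) = 9*(5 - n) = 45 - 9*n)
v(a) = -252 (v(a) = 6*(-42) = -252)
j(T) = (48 + T)² (j(T) = ((-6 + T) + (45 - 9*(-1)))² = ((-6 + T) + (45 + 9))² = ((-6 + T) + 54)² = (48 + T)²)
(2416 + j(-23))/(-3328 + v(-27)) = (2416 + (48 - 23)²)/(-3328 - 252) = (2416 + 25²)/(-3580) = (2416 + 625)*(-1/3580) = 3041*(-1/3580) = -3041/3580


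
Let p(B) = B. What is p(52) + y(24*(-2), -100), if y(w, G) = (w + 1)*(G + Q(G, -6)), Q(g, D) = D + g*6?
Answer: 33234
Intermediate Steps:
Q(g, D) = D + 6*g
y(w, G) = (1 + w)*(-6 + 7*G) (y(w, G) = (w + 1)*(G + (-6 + 6*G)) = (1 + w)*(-6 + 7*G))
p(52) + y(24*(-2), -100) = 52 + (-6 - 144*(-2) + 7*(-100) + 7*(-100)*(24*(-2))) = 52 + (-6 - 6*(-48) - 700 + 7*(-100)*(-48)) = 52 + (-6 + 288 - 700 + 33600) = 52 + 33182 = 33234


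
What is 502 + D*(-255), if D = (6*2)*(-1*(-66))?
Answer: -201458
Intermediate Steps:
D = 792 (D = 12*66 = 792)
502 + D*(-255) = 502 + 792*(-255) = 502 - 201960 = -201458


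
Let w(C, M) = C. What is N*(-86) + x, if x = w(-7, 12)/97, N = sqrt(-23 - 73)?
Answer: -7/97 - 344*I*sqrt(6) ≈ -0.072165 - 842.62*I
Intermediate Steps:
N = 4*I*sqrt(6) (N = sqrt(-96) = 4*I*sqrt(6) ≈ 9.798*I)
x = -7/97 ≈ -0.072165
N*(-86) + x = (4*I*sqrt(6))*(-86) - 7/97 = -344*I*sqrt(6) - 7/97 = -7/97 - 344*I*sqrt(6)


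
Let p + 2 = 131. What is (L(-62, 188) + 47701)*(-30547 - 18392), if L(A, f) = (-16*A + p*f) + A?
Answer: -3566821137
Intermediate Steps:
p = 129 (p = -2 + 131 = 129)
L(A, f) = -15*A + 129*f (L(A, f) = (-16*A + 129*f) + A = -15*A + 129*f)
(L(-62, 188) + 47701)*(-30547 - 18392) = ((-15*(-62) + 129*188) + 47701)*(-30547 - 18392) = ((930 + 24252) + 47701)*(-48939) = (25182 + 47701)*(-48939) = 72883*(-48939) = -3566821137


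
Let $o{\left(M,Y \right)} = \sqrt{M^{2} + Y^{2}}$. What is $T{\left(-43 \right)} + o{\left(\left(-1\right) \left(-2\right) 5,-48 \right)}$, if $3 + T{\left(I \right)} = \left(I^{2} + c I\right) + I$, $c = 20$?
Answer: $943 + 2 \sqrt{601} \approx 992.03$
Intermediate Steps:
$T{\left(I \right)} = -3 + I^{2} + 21 I$ ($T{\left(I \right)} = -3 + \left(\left(I^{2} + 20 I\right) + I\right) = -3 + \left(I^{2} + 21 I\right) = -3 + I^{2} + 21 I$)
$T{\left(-43 \right)} + o{\left(\left(-1\right) \left(-2\right) 5,-48 \right)} = \left(-3 + \left(-43\right)^{2} + 21 \left(-43\right)\right) + \sqrt{\left(\left(-1\right) \left(-2\right) 5\right)^{2} + \left(-48\right)^{2}} = \left(-3 + 1849 - 903\right) + \sqrt{\left(2 \cdot 5\right)^{2} + 2304} = 943 + \sqrt{10^{2} + 2304} = 943 + \sqrt{100 + 2304} = 943 + \sqrt{2404} = 943 + 2 \sqrt{601}$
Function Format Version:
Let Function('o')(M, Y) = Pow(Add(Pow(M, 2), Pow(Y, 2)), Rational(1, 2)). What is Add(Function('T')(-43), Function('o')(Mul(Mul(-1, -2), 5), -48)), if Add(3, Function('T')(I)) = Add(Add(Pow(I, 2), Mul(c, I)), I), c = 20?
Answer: Add(943, Mul(2, Pow(601, Rational(1, 2)))) ≈ 992.03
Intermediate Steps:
Function('T')(I) = Add(-3, Pow(I, 2), Mul(21, I)) (Function('T')(I) = Add(-3, Add(Add(Pow(I, 2), Mul(20, I)), I)) = Add(-3, Add(Pow(I, 2), Mul(21, I))) = Add(-3, Pow(I, 2), Mul(21, I)))
Add(Function('T')(-43), Function('o')(Mul(Mul(-1, -2), 5), -48)) = Add(Add(-3, Pow(-43, 2), Mul(21, -43)), Pow(Add(Pow(Mul(Mul(-1, -2), 5), 2), Pow(-48, 2)), Rational(1, 2))) = Add(Add(-3, 1849, -903), Pow(Add(Pow(Mul(2, 5), 2), 2304), Rational(1, 2))) = Add(943, Pow(Add(Pow(10, 2), 2304), Rational(1, 2))) = Add(943, Pow(Add(100, 2304), Rational(1, 2))) = Add(943, Pow(2404, Rational(1, 2))) = Add(943, Mul(2, Pow(601, Rational(1, 2))))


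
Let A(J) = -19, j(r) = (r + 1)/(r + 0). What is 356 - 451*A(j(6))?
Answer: 8925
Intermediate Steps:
j(r) = (1 + r)/r
356 - 451*A(j(6)) = 356 - 451*(-19) = 356 + 8569 = 8925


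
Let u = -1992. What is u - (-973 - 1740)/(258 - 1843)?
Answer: -3160033/1585 ≈ -1993.7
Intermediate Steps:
u - (-973 - 1740)/(258 - 1843) = -1992 - (-973 - 1740)/(258 - 1843) = -1992 - (-2713)/(-1585) = -1992 - (-2713)*(-1)/1585 = -1992 - 1*2713/1585 = -1992 - 2713/1585 = -3160033/1585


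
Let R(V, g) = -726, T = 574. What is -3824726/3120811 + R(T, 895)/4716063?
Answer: -546664075228/445998220821 ≈ -1.2257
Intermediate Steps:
-3824726/3120811 + R(T, 895)/4716063 = -3824726/3120811 - 726/4716063 = -3824726*1/3120811 - 726*1/4716063 = -3824726/3120811 - 22/142911 = -546664075228/445998220821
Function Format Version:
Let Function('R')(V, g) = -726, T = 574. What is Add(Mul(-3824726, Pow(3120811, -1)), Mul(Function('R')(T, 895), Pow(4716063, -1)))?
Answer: Rational(-546664075228, 445998220821) ≈ -1.2257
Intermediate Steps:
Add(Mul(-3824726, Pow(3120811, -1)), Mul(Function('R')(T, 895), Pow(4716063, -1))) = Add(Mul(-3824726, Pow(3120811, -1)), Mul(-726, Pow(4716063, -1))) = Add(Mul(-3824726, Rational(1, 3120811)), Mul(-726, Rational(1, 4716063))) = Add(Rational(-3824726, 3120811), Rational(-22, 142911)) = Rational(-546664075228, 445998220821)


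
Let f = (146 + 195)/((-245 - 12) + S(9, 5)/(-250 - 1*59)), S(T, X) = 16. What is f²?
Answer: 11102626161/6308966041 ≈ 1.7598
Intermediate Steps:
f = -105369/79429 (f = (146 + 195)/((-245 - 12) + 16/(-250 - 1*59)) = 341/(-257 + 16/(-250 - 59)) = 341/(-257 + 16/(-309)) = 341/(-257 + 16*(-1/309)) = 341/(-257 - 16/309) = 341/(-79429/309) = 341*(-309/79429) = -105369/79429 ≈ -1.3266)
f² = (-105369/79429)² = 11102626161/6308966041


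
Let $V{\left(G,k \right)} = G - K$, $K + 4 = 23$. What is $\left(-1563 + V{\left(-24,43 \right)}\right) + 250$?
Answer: $-1356$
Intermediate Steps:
$K = 19$ ($K = -4 + 23 = 19$)
$V{\left(G,k \right)} = -19 + G$ ($V{\left(G,k \right)} = G - 19 = -19 + G$)
$\left(-1563 + V{\left(-24,43 \right)}\right) + 250 = \left(-1563 - 43\right) + 250 = -1606 + 250 = -1356$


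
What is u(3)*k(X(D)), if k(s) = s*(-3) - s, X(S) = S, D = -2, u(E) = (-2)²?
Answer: 32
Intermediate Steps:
u(E) = 4
k(s) = -4*s (k(s) = -3*s - s = -4*s)
u(3)*k(X(D)) = 4*(-4*(-2)) = 4*8 = 32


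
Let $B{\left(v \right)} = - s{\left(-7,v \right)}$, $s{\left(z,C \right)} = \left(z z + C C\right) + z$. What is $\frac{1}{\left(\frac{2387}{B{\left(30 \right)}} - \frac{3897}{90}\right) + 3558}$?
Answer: $\frac{2355}{8271151} \approx 0.00028472$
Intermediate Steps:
$s{\left(z,C \right)} = z + C^{2} + z^{2}$ ($s{\left(z,C \right)} = \left(z^{2} + C^{2}\right) + z = \left(C^{2} + z^{2}\right) + z = z + C^{2} + z^{2}$)
$B{\left(v \right)} = -42 - v^{2}$ ($B{\left(v \right)} = - (-7 + v^{2} + \left(-7\right)^{2}) = - (-7 + v^{2} + 49) = - (42 + v^{2}) = -42 - v^{2}$)
$\frac{1}{\left(\frac{2387}{B{\left(30 \right)}} - \frac{3897}{90}\right) + 3558} = \frac{1}{\left(\frac{2387}{-42 - 30^{2}} - \frac{3897}{90}\right) + 3558} = \frac{1}{\left(\frac{2387}{-42 - 900} - \frac{433}{10}\right) + 3558} = \frac{1}{\left(\frac{2387}{-942} - \frac{433}{10}\right) + 3558} = \frac{1}{\left(2387 \left(- \frac{1}{942}\right) - \frac{433}{10}\right) + 3558} = \frac{1}{\left(- \frac{2387}{942} - \frac{433}{10}\right) + 3558} = \frac{1}{- \frac{107939}{2355} + 3558} = \frac{1}{\frac{8271151}{2355}} = \frac{2355}{8271151}$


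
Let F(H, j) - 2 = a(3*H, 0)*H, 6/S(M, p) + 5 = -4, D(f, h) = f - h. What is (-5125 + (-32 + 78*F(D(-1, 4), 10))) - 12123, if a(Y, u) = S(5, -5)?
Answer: -16864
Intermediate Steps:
S(M, p) = -⅔ (S(M, p) = 6/(-5 - 4) = 6/(-9) = 6*(-⅑) = -⅔)
a(Y, u) = -⅔
F(H, j) = 2 - 2*H/3
(-5125 + (-32 + 78*F(D(-1, 4), 10))) - 12123 = (-5125 + (-32 + 78*(2 - 2*(-1 - 1*4)/3))) - 12123 = (-5125 + (-32 + 78*(2 - 2*(-1 - 4)/3))) - 12123 = (-5125 + (-32 + 78*(2 - ⅔*(-5)))) - 12123 = (-5125 + (-32 + 78*(2 + 10/3))) - 12123 = (-5125 + (-32 + 78*(16/3))) - 12123 = (-5125 + (-32 + 416)) - 12123 = (-5125 + 384) - 12123 = -4741 - 12123 = -16864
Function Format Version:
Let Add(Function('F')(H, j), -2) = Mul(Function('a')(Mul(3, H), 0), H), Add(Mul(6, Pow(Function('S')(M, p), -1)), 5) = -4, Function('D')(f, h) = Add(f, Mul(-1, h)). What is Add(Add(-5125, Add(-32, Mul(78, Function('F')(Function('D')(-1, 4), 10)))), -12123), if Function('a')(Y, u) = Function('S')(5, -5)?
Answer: -16864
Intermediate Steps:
Function('S')(M, p) = Rational(-2, 3) (Function('S')(M, p) = Mul(6, Pow(Add(-5, -4), -1)) = Mul(6, Pow(-9, -1)) = Mul(6, Rational(-1, 9)) = Rational(-2, 3))
Function('a')(Y, u) = Rational(-2, 3)
Function('F')(H, j) = Add(2, Mul(Rational(-2, 3), H))
Add(Add(-5125, Add(-32, Mul(78, Function('F')(Function('D')(-1, 4), 10)))), -12123) = Add(Add(-5125, Add(-32, Mul(78, Add(2, Mul(Rational(-2, 3), Add(-1, Mul(-1, 4))))))), -12123) = Add(Add(-5125, Add(-32, Mul(78, Add(2, Mul(Rational(-2, 3), Add(-1, -4)))))), -12123) = Add(Add(-5125, Add(-32, Mul(78, Add(2, Mul(Rational(-2, 3), -5))))), -12123) = Add(Add(-5125, Add(-32, Mul(78, Add(2, Rational(10, 3))))), -12123) = Add(Add(-5125, Add(-32, Mul(78, Rational(16, 3)))), -12123) = Add(Add(-5125, Add(-32, 416)), -12123) = Add(Add(-5125, 384), -12123) = Add(-4741, -12123) = -16864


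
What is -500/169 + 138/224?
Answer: -44339/18928 ≈ -2.3425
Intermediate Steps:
-500/169 + 138/224 = -500*1/169 + 138*(1/224) = -500/169 + 69/112 = -44339/18928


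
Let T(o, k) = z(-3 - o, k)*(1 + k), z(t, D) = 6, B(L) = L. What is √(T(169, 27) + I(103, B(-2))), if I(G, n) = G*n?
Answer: I*√38 ≈ 6.1644*I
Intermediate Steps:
T(o, k) = 6 + 6*k (T(o, k) = 6*(1 + k) = 6 + 6*k)
√(T(169, 27) + I(103, B(-2))) = √((6 + 6*27) + 103*(-2)) = √((6 + 162) - 206) = √(168 - 206) = √(-38) = I*√38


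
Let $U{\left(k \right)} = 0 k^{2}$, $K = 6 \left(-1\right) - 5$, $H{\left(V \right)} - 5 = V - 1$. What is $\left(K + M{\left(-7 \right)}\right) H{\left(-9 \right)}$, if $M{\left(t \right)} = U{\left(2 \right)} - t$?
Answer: $20$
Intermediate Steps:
$H{\left(V \right)} = 4 + V$ ($H{\left(V \right)} = 5 + \left(V - 1\right) = 5 + \left(-1 + V\right) = 4 + V$)
$K = -11$ ($K = -6 - 5 = -11$)
$U{\left(k \right)} = 0$
$M{\left(t \right)} = - t$ ($M{\left(t \right)} = 0 - t = - t$)
$\left(K + M{\left(-7 \right)}\right) H{\left(-9 \right)} = \left(-11 - -7\right) \left(4 - 9\right) = \left(-11 + 7\right) \left(-5\right) = \left(-4\right) \left(-5\right) = 20$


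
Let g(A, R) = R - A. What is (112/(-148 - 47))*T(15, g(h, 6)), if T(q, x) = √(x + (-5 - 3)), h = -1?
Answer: -112*I/195 ≈ -0.57436*I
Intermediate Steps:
T(q, x) = √(-8 + x) (T(q, x) = √(x - 8) = √(-8 + x))
(112/(-148 - 47))*T(15, g(h, 6)) = (112/(-148 - 47))*√(-8 + (6 - 1*(-1))) = (112/(-195))*√(-8 + (6 + 1)) = (112*(-1/195))*√(-8 + 7) = -112*I/195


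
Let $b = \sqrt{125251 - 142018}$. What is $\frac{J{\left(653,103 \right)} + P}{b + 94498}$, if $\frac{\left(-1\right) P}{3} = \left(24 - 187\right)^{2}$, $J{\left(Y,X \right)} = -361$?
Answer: $- \frac{7566265864}{8929888771} + \frac{2161836 i \sqrt{23}}{8929888771} \approx -0.8473 + 0.001161 i$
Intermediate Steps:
$P = -79707$ ($P = - 3 \left(24 - 187\right)^{2} = - 3 \left(-163\right)^{2} = \left(-3\right) 26569 = -79707$)
$b = 27 i \sqrt{23}$ ($b = \sqrt{-16767} = 27 i \sqrt{23} \approx 129.49 i$)
$\frac{J{\left(653,103 \right)} + P}{b + 94498} = \frac{-361 - 79707}{27 i \sqrt{23} + 94498} = - \frac{80068}{94498 + 27 i \sqrt{23}}$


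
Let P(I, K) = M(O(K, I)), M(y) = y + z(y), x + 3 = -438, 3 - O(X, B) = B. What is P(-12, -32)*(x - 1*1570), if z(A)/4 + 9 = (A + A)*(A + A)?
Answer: -7197369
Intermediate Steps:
O(X, B) = 3 - B
x = -441 (x = -3 - 438 = -441)
z(A) = -36 + 16*A**2 (z(A) = -36 + 4*((A + A)*(A + A)) = -36 + 4*((2*A)*(2*A)) = -36 + 4*(4*A**2) = -36 + 16*A**2)
M(y) = -36 + y + 16*y**2 (M(y) = y + (-36 + 16*y**2) = -36 + y + 16*y**2)
P(I, K) = -33 - I + 16*(3 - I)**2 (P(I, K) = -36 + (3 - I) + 16*(3 - I)**2 = -33 - I + 16*(3 - I)**2)
P(-12, -32)*(x - 1*1570) = (-33 - 1*(-12) + 16*(-3 - 12)**2)*(-441 - 1*1570) = (-33 + 12 + 16*(-15)**2)*(-441 - 1570) = (-33 + 12 + 16*225)*(-2011) = (-33 + 12 + 3600)*(-2011) = 3579*(-2011) = -7197369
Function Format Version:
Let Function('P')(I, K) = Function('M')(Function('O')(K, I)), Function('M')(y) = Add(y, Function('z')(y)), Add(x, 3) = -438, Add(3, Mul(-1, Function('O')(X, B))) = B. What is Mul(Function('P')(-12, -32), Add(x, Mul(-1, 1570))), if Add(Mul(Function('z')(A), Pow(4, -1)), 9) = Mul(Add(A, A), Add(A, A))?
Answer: -7197369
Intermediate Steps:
Function('O')(X, B) = Add(3, Mul(-1, B))
x = -441 (x = Add(-3, -438) = -441)
Function('z')(A) = Add(-36, Mul(16, Pow(A, 2))) (Function('z')(A) = Add(-36, Mul(4, Mul(Add(A, A), Add(A, A)))) = Add(-36, Mul(4, Mul(Mul(2, A), Mul(2, A)))) = Add(-36, Mul(4, Mul(4, Pow(A, 2)))) = Add(-36, Mul(16, Pow(A, 2))))
Function('M')(y) = Add(-36, y, Mul(16, Pow(y, 2))) (Function('M')(y) = Add(y, Add(-36, Mul(16, Pow(y, 2)))) = Add(-36, y, Mul(16, Pow(y, 2))))
Function('P')(I, K) = Add(-33, Mul(-1, I), Mul(16, Pow(Add(3, Mul(-1, I)), 2))) (Function('P')(I, K) = Add(-36, Add(3, Mul(-1, I)), Mul(16, Pow(Add(3, Mul(-1, I)), 2))) = Add(-33, Mul(-1, I), Mul(16, Pow(Add(3, Mul(-1, I)), 2))))
Mul(Function('P')(-12, -32), Add(x, Mul(-1, 1570))) = Mul(Add(-33, Mul(-1, -12), Mul(16, Pow(Add(-3, -12), 2))), Add(-441, Mul(-1, 1570))) = Mul(Add(-33, 12, Mul(16, Pow(-15, 2))), Add(-441, -1570)) = Mul(Add(-33, 12, Mul(16, 225)), -2011) = Mul(Add(-33, 12, 3600), -2011) = Mul(3579, -2011) = -7197369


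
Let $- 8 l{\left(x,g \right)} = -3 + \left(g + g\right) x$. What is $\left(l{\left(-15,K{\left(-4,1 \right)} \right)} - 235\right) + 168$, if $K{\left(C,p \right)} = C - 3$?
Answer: $- \frac{743}{8} \approx -92.875$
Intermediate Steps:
$K{\left(C,p \right)} = -3 + C$
$l{\left(x,g \right)} = \frac{3}{8} - \frac{g x}{4}$ ($l{\left(x,g \right)} = - \frac{-3 + \left(g + g\right) x}{8} = - \frac{-3 + 2 g x}{8} = \frac{3}{8} - \frac{g x}{4}$)
$\left(l{\left(-15,K{\left(-4,1 \right)} \right)} - 235\right) + 168 = \left(\left(\frac{3}{8} - \frac{1}{4} \left(-3 - 4\right) \left(-15\right)\right) - 235\right) + 168 = \left(\left(\frac{3}{8} - \left(- \frac{7}{4}\right) \left(-15\right)\right) - 235\right) + 168 = \left(\left(\frac{3}{8} - \frac{105}{4}\right) - 235\right) + 168 = \left(- \frac{207}{8} - 235\right) + 168 = - \frac{2087}{8} + 168 = - \frac{743}{8}$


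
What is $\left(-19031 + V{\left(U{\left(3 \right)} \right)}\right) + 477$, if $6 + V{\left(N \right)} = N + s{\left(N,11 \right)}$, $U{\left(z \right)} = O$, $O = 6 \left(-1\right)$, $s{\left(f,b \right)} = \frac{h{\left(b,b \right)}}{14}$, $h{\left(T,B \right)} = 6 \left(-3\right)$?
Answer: $- \frac{129971}{7} \approx -18567.0$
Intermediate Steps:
$h{\left(T,B \right)} = -18$
$s{\left(f,b \right)} = - \frac{9}{7}$ ($s{\left(f,b \right)} = - \frac{18}{14} = \left(-18\right) \frac{1}{14} = - \frac{9}{7}$)
$O = -6$
$U{\left(z \right)} = -6$
$V{\left(N \right)} = - \frac{51}{7} + N$ ($V{\left(N \right)} = -6 + \left(N - \frac{9}{7}\right) = -6 + \left(- \frac{9}{7} + N\right) = - \frac{51}{7} + N$)
$\left(-19031 + V{\left(U{\left(3 \right)} \right)}\right) + 477 = \left(-19031 - \frac{93}{7}\right) + 477 = - \frac{133310}{7} + 477 = - \frac{129971}{7}$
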